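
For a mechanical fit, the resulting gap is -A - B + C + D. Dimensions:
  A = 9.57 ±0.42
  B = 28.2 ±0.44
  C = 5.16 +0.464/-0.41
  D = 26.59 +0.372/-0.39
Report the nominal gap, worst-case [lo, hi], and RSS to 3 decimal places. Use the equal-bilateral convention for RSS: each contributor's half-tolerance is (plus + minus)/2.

nominal=-6.020 wc=[-7.680,-4.324] rss=0.840

Stack each dimension's contribution:
  -A: nom -9.570 → Σnom=-9.570; wc +0.420/-0.420 → slack +0.420/-0.420; half-tol=0.420, Σhalf²=0.176400
  -B: nom -28.200 → Σnom=-37.770; wc +0.440/-0.440 → slack +0.860/-0.860; half-tol=0.440, Σhalf²=0.370000
  +C: nom +5.160 → Σnom=-32.610; wc +0.464/-0.410 → slack +1.324/-1.270; half-tol=0.437, Σhalf²=0.560969
  +D: nom +26.590 → Σnom=-6.020; wc +0.372/-0.390 → slack +1.696/-1.660; half-tol=0.381, Σhalf²=0.706130
Nominal = -6.020. Worst-case = [-6.020 - 1.660, -6.020 + 1.696] = [-7.680, -4.324]. RSS = √0.706130 = 0.840.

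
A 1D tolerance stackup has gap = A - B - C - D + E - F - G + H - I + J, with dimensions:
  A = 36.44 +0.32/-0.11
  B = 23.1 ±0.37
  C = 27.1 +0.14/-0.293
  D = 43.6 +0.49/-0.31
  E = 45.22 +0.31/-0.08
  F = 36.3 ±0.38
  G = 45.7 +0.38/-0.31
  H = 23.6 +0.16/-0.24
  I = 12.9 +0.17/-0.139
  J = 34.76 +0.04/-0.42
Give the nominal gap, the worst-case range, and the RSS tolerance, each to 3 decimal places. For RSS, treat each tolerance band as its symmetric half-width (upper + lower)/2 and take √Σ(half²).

Stack each dimension's contribution:
  +A: nom +36.440 → Σnom=36.440; wc +0.320/-0.110 → slack +0.320/-0.110; half-tol=0.215, Σhalf²=0.046225
  -B: nom -23.100 → Σnom=13.340; wc +0.370/-0.370 → slack +0.690/-0.480; half-tol=0.370, Σhalf²=0.183125
  -C: nom -27.100 → Σnom=-13.760; wc +0.293/-0.140 → slack +0.983/-0.620; half-tol=0.216, Σhalf²=0.229997
  -D: nom -43.600 → Σnom=-57.360; wc +0.310/-0.490 → slack +1.293/-1.110; half-tol=0.400, Σhalf²=0.389997
  +E: nom +45.220 → Σnom=-12.140; wc +0.310/-0.080 → slack +1.603/-1.190; half-tol=0.195, Σhalf²=0.428022
  -F: nom -36.300 → Σnom=-48.440; wc +0.380/-0.380 → slack +1.983/-1.570; half-tol=0.380, Σhalf²=0.572422
  -G: nom -45.700 → Σnom=-94.140; wc +0.310/-0.380 → slack +2.293/-1.950; half-tol=0.345, Σhalf²=0.691447
  +H: nom +23.600 → Σnom=-70.540; wc +0.160/-0.240 → slack +2.453/-2.190; half-tol=0.200, Σhalf²=0.731447
  -I: nom -12.900 → Σnom=-83.440; wc +0.139/-0.170 → slack +2.592/-2.360; half-tol=0.155, Σhalf²=0.755317
  +J: nom +34.760 → Σnom=-48.680; wc +0.040/-0.420 → slack +2.632/-2.780; half-tol=0.230, Σhalf²=0.808217
Nominal = -48.680. Worst-case = [-48.680 - 2.780, -48.680 + 2.632] = [-51.460, -46.048]. RSS = √0.808217 = 0.899.

nominal=-48.680 wc=[-51.460,-46.048] rss=0.899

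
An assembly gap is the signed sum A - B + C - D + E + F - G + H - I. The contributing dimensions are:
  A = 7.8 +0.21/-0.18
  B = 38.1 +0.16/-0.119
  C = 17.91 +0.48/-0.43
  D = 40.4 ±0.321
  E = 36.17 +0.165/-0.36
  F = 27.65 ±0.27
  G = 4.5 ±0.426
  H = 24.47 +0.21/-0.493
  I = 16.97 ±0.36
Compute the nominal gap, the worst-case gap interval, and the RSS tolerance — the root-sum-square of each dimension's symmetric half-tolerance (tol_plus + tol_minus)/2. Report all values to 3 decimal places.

nominal=14.030 wc=[11.030,16.591] rss=0.972

Stack each dimension's contribution:
  +A: nom +7.800 → Σnom=7.800; wc +0.210/-0.180 → slack +0.210/-0.180; half-tol=0.195, Σhalf²=0.038025
  -B: nom -38.100 → Σnom=-30.300; wc +0.119/-0.160 → slack +0.329/-0.340; half-tol=0.140, Σhalf²=0.057485
  +C: nom +17.910 → Σnom=-12.390; wc +0.480/-0.430 → slack +0.809/-0.770; half-tol=0.455, Σhalf²=0.264510
  -D: nom -40.400 → Σnom=-52.790; wc +0.321/-0.321 → slack +1.130/-1.091; half-tol=0.321, Σhalf²=0.367551
  +E: nom +36.170 → Σnom=-16.620; wc +0.165/-0.360 → slack +1.295/-1.451; half-tol=0.263, Σhalf²=0.436457
  +F: nom +27.650 → Σnom=11.030; wc +0.270/-0.270 → slack +1.565/-1.721; half-tol=0.270, Σhalf²=0.509357
  -G: nom -4.500 → Σnom=6.530; wc +0.426/-0.426 → slack +1.991/-2.147; half-tol=0.426, Σhalf²=0.690833
  +H: nom +24.470 → Σnom=31.000; wc +0.210/-0.493 → slack +2.201/-2.640; half-tol=0.351, Σhalf²=0.814386
  -I: nom -16.970 → Σnom=14.030; wc +0.360/-0.360 → slack +2.561/-3.000; half-tol=0.360, Σhalf²=0.943986
Nominal = 14.030. Worst-case = [14.030 - 3.000, 14.030 + 2.561] = [11.030, 16.591]. RSS = √0.943986 = 0.972.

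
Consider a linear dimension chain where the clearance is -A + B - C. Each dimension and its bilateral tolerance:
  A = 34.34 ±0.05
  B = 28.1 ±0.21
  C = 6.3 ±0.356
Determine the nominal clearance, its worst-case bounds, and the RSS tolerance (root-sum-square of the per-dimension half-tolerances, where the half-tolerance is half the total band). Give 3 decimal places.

nominal=-12.540 wc=[-13.156,-11.924] rss=0.416

Stack each dimension's contribution:
  -A: nom -34.340 → Σnom=-34.340; wc +0.050/-0.050 → slack +0.050/-0.050; half-tol=0.050, Σhalf²=0.002500
  +B: nom +28.100 → Σnom=-6.240; wc +0.210/-0.210 → slack +0.260/-0.260; half-tol=0.210, Σhalf²=0.046600
  -C: nom -6.300 → Σnom=-12.540; wc +0.356/-0.356 → slack +0.616/-0.616; half-tol=0.356, Σhalf²=0.173336
Nominal = -12.540. Worst-case = [-12.540 - 0.616, -12.540 + 0.616] = [-13.156, -11.924]. RSS = √0.173336 = 0.416.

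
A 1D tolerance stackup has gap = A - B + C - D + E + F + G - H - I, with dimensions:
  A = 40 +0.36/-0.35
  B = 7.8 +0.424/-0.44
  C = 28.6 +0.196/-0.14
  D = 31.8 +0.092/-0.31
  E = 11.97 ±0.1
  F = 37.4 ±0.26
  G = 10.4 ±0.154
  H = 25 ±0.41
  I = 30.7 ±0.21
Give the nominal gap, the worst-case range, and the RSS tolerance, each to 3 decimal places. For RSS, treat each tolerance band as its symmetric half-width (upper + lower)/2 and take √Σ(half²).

nominal=33.070 wc=[30.930,35.510] rss=0.834

Stack each dimension's contribution:
  +A: nom +40.000 → Σnom=40.000; wc +0.360/-0.350 → slack +0.360/-0.350; half-tol=0.355, Σhalf²=0.126025
  -B: nom -7.800 → Σnom=32.200; wc +0.440/-0.424 → slack +0.800/-0.774; half-tol=0.432, Σhalf²=0.312649
  +C: nom +28.600 → Σnom=60.800; wc +0.196/-0.140 → slack +0.996/-0.914; half-tol=0.168, Σhalf²=0.340873
  -D: nom -31.800 → Σnom=29.000; wc +0.310/-0.092 → slack +1.306/-1.006; half-tol=0.201, Σhalf²=0.381274
  +E: nom +11.970 → Σnom=40.970; wc +0.100/-0.100 → slack +1.406/-1.106; half-tol=0.100, Σhalf²=0.391274
  +F: nom +37.400 → Σnom=78.370; wc +0.260/-0.260 → slack +1.666/-1.366; half-tol=0.260, Σhalf²=0.458874
  +G: nom +10.400 → Σnom=88.770; wc +0.154/-0.154 → slack +1.820/-1.520; half-tol=0.154, Σhalf²=0.482590
  -H: nom -25.000 → Σnom=63.770; wc +0.410/-0.410 → slack +2.230/-1.930; half-tol=0.410, Σhalf²=0.650690
  -I: nom -30.700 → Σnom=33.070; wc +0.210/-0.210 → slack +2.440/-2.140; half-tol=0.210, Σhalf²=0.694790
Nominal = 33.070. Worst-case = [33.070 - 2.140, 33.070 + 2.440] = [30.930, 35.510]. RSS = √0.694790 = 0.834.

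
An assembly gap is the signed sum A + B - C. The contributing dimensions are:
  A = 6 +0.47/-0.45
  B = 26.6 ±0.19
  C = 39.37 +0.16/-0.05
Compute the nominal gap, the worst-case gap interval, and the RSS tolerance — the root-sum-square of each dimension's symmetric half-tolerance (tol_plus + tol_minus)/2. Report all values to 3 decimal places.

Stack each dimension's contribution:
  +A: nom +6.000 → Σnom=6.000; wc +0.470/-0.450 → slack +0.470/-0.450; half-tol=0.460, Σhalf²=0.211600
  +B: nom +26.600 → Σnom=32.600; wc +0.190/-0.190 → slack +0.660/-0.640; half-tol=0.190, Σhalf²=0.247700
  -C: nom -39.370 → Σnom=-6.770; wc +0.050/-0.160 → slack +0.710/-0.800; half-tol=0.105, Σhalf²=0.258725
Nominal = -6.770. Worst-case = [-6.770 - 0.800, -6.770 + 0.710] = [-7.570, -6.060]. RSS = √0.258725 = 0.509.

nominal=-6.770 wc=[-7.570,-6.060] rss=0.509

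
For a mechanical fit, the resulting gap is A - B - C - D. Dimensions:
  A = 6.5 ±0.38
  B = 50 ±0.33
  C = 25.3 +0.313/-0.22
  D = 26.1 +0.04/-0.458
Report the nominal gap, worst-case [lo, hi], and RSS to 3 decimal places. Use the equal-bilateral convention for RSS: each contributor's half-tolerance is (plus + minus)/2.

nominal=-94.900 wc=[-95.963,-93.512] rss=0.622

Stack each dimension's contribution:
  +A: nom +6.500 → Σnom=6.500; wc +0.380/-0.380 → slack +0.380/-0.380; half-tol=0.380, Σhalf²=0.144400
  -B: nom -50.000 → Σnom=-43.500; wc +0.330/-0.330 → slack +0.710/-0.710; half-tol=0.330, Σhalf²=0.253300
  -C: nom -25.300 → Σnom=-68.800; wc +0.220/-0.313 → slack +0.930/-1.023; half-tol=0.267, Σhalf²=0.324322
  -D: nom -26.100 → Σnom=-94.900; wc +0.458/-0.040 → slack +1.388/-1.063; half-tol=0.249, Σhalf²=0.386323
Nominal = -94.900. Worst-case = [-94.900 - 1.063, -94.900 + 1.388] = [-95.963, -93.512]. RSS = √0.386323 = 0.622.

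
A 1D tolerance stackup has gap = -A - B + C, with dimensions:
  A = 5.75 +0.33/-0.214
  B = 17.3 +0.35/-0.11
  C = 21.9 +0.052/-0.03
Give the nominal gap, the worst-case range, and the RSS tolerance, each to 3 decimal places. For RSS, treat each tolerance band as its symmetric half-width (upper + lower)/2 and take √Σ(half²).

nominal=-1.150 wc=[-1.860,-0.774] rss=0.359

Stack each dimension's contribution:
  -A: nom -5.750 → Σnom=-5.750; wc +0.214/-0.330 → slack +0.214/-0.330; half-tol=0.272, Σhalf²=0.073984
  -B: nom -17.300 → Σnom=-23.050; wc +0.110/-0.350 → slack +0.324/-0.680; half-tol=0.230, Σhalf²=0.126884
  +C: nom +21.900 → Σnom=-1.150; wc +0.052/-0.030 → slack +0.376/-0.710; half-tol=0.041, Σhalf²=0.128565
Nominal = -1.150. Worst-case = [-1.150 - 0.710, -1.150 + 0.376] = [-1.860, -0.774]. RSS = √0.128565 = 0.359.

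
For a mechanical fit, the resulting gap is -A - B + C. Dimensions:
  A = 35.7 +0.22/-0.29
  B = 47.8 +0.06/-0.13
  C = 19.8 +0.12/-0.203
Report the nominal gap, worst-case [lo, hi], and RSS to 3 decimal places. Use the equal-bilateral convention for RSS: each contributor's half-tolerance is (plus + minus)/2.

nominal=-63.700 wc=[-64.183,-63.160] rss=0.316

Stack each dimension's contribution:
  -A: nom -35.700 → Σnom=-35.700; wc +0.290/-0.220 → slack +0.290/-0.220; half-tol=0.255, Σhalf²=0.065025
  -B: nom -47.800 → Σnom=-83.500; wc +0.130/-0.060 → slack +0.420/-0.280; half-tol=0.095, Σhalf²=0.074050
  +C: nom +19.800 → Σnom=-63.700; wc +0.120/-0.203 → slack +0.540/-0.483; half-tol=0.162, Σhalf²=0.100132
Nominal = -63.700. Worst-case = [-63.700 - 0.483, -63.700 + 0.540] = [-64.183, -63.160]. RSS = √0.100132 = 0.316.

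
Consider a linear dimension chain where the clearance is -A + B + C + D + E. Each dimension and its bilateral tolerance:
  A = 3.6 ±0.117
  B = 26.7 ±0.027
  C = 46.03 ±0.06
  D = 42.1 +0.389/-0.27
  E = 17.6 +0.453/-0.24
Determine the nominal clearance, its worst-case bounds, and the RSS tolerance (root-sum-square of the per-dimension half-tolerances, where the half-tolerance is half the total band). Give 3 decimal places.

nominal=128.830 wc=[128.116,129.876] rss=0.497

Stack each dimension's contribution:
  -A: nom -3.600 → Σnom=-3.600; wc +0.117/-0.117 → slack +0.117/-0.117; half-tol=0.117, Σhalf²=0.013689
  +B: nom +26.700 → Σnom=23.100; wc +0.027/-0.027 → slack +0.144/-0.144; half-tol=0.027, Σhalf²=0.014418
  +C: nom +46.030 → Σnom=69.130; wc +0.060/-0.060 → slack +0.204/-0.204; half-tol=0.060, Σhalf²=0.018018
  +D: nom +42.100 → Σnom=111.230; wc +0.389/-0.270 → slack +0.593/-0.474; half-tol=0.330, Σhalf²=0.126588
  +E: nom +17.600 → Σnom=128.830; wc +0.453/-0.240 → slack +1.046/-0.714; half-tol=0.347, Σhalf²=0.246651
Nominal = 128.830. Worst-case = [128.830 - 0.714, 128.830 + 1.046] = [128.116, 129.876]. RSS = √0.246651 = 0.497.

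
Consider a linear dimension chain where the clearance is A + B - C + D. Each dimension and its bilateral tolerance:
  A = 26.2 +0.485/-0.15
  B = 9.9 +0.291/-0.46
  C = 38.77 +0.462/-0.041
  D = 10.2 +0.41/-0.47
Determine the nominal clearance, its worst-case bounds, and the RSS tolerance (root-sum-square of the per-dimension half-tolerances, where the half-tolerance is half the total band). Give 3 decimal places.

nominal=7.530 wc=[5.988,8.757] rss=0.706

Stack each dimension's contribution:
  +A: nom +26.200 → Σnom=26.200; wc +0.485/-0.150 → slack +0.485/-0.150; half-tol=0.318, Σhalf²=0.100806
  +B: nom +9.900 → Σnom=36.100; wc +0.291/-0.460 → slack +0.776/-0.610; half-tol=0.376, Σhalf²=0.241806
  -C: nom -38.770 → Σnom=-2.670; wc +0.041/-0.462 → slack +0.817/-1.072; half-tol=0.252, Σhalf²=0.305059
  +D: nom +10.200 → Σnom=7.530; wc +0.410/-0.470 → slack +1.227/-1.542; half-tol=0.440, Σhalf²=0.498659
Nominal = 7.530. Worst-case = [7.530 - 1.542, 7.530 + 1.227] = [5.988, 8.757]. RSS = √0.498659 = 0.706.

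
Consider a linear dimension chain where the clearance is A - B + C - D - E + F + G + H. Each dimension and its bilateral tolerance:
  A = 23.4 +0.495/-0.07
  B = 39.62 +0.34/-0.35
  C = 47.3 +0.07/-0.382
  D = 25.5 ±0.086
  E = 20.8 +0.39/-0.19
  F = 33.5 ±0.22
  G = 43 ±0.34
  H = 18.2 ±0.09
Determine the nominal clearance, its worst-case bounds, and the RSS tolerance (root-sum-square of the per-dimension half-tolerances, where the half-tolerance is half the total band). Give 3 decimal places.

Stack each dimension's contribution:
  +A: nom +23.400 → Σnom=23.400; wc +0.495/-0.070 → slack +0.495/-0.070; half-tol=0.282, Σhalf²=0.079806
  -B: nom -39.620 → Σnom=-16.220; wc +0.350/-0.340 → slack +0.845/-0.410; half-tol=0.345, Σhalf²=0.198831
  +C: nom +47.300 → Σnom=31.080; wc +0.070/-0.382 → slack +0.915/-0.792; half-tol=0.226, Σhalf²=0.249907
  -D: nom -25.500 → Σnom=5.580; wc +0.086/-0.086 → slack +1.001/-0.878; half-tol=0.086, Σhalf²=0.257303
  -E: nom -20.800 → Σnom=-15.220; wc +0.190/-0.390 → slack +1.191/-1.268; half-tol=0.290, Σhalf²=0.341403
  +F: nom +33.500 → Σnom=18.280; wc +0.220/-0.220 → slack +1.411/-1.488; half-tol=0.220, Σhalf²=0.389803
  +G: nom +43.000 → Σnom=61.280; wc +0.340/-0.340 → slack +1.751/-1.828; half-tol=0.340, Σhalf²=0.505403
  +H: nom +18.200 → Σnom=79.480; wc +0.090/-0.090 → slack +1.841/-1.918; half-tol=0.090, Σhalf²=0.513503
Nominal = 79.480. Worst-case = [79.480 - 1.918, 79.480 + 1.841] = [77.562, 81.321]. RSS = √0.513503 = 0.717.

nominal=79.480 wc=[77.562,81.321] rss=0.717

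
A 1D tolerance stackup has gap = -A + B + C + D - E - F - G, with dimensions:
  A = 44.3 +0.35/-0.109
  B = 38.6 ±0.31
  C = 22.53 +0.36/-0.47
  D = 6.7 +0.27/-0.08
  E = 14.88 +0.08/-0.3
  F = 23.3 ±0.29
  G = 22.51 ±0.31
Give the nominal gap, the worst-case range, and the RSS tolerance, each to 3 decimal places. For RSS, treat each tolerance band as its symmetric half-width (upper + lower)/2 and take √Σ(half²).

Stack each dimension's contribution:
  -A: nom -44.300 → Σnom=-44.300; wc +0.109/-0.350 → slack +0.109/-0.350; half-tol=0.229, Σhalf²=0.052670
  +B: nom +38.600 → Σnom=-5.700; wc +0.310/-0.310 → slack +0.419/-0.660; half-tol=0.310, Σhalf²=0.148770
  +C: nom +22.530 → Σnom=16.830; wc +0.360/-0.470 → slack +0.779/-1.130; half-tol=0.415, Σhalf²=0.320995
  +D: nom +6.700 → Σnom=23.530; wc +0.270/-0.080 → slack +1.049/-1.210; half-tol=0.175, Σhalf²=0.351620
  -E: nom -14.880 → Σnom=8.650; wc +0.300/-0.080 → slack +1.349/-1.290; half-tol=0.190, Σhalf²=0.387720
  -F: nom -23.300 → Σnom=-14.650; wc +0.290/-0.290 → slack +1.639/-1.580; half-tol=0.290, Σhalf²=0.471820
  -G: nom -22.510 → Σnom=-37.160; wc +0.310/-0.310 → slack +1.949/-1.890; half-tol=0.310, Σhalf²=0.567920
Nominal = -37.160. Worst-case = [-37.160 - 1.890, -37.160 + 1.949] = [-39.050, -35.211]. RSS = √0.567920 = 0.754.

nominal=-37.160 wc=[-39.050,-35.211] rss=0.754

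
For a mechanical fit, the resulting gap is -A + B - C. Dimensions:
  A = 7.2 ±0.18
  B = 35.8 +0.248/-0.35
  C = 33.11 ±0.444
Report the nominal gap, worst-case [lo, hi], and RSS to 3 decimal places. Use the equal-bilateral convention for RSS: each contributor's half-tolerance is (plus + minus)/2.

nominal=-4.510 wc=[-5.484,-3.638] rss=0.565

Stack each dimension's contribution:
  -A: nom -7.200 → Σnom=-7.200; wc +0.180/-0.180 → slack +0.180/-0.180; half-tol=0.180, Σhalf²=0.032400
  +B: nom +35.800 → Σnom=28.600; wc +0.248/-0.350 → slack +0.428/-0.530; half-tol=0.299, Σhalf²=0.121801
  -C: nom -33.110 → Σnom=-4.510; wc +0.444/-0.444 → slack +0.872/-0.974; half-tol=0.444, Σhalf²=0.318937
Nominal = -4.510. Worst-case = [-4.510 - 0.974, -4.510 + 0.872] = [-5.484, -3.638]. RSS = √0.318937 = 0.565.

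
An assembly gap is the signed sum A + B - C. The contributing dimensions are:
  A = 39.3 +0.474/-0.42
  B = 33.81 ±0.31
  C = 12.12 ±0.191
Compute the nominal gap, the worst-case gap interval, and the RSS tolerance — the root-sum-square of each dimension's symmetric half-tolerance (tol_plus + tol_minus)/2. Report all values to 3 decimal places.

Stack each dimension's contribution:
  +A: nom +39.300 → Σnom=39.300; wc +0.474/-0.420 → slack +0.474/-0.420; half-tol=0.447, Σhalf²=0.199809
  +B: nom +33.810 → Σnom=73.110; wc +0.310/-0.310 → slack +0.784/-0.730; half-tol=0.310, Σhalf²=0.295909
  -C: nom -12.120 → Σnom=60.990; wc +0.191/-0.191 → slack +0.975/-0.921; half-tol=0.191, Σhalf²=0.332390
Nominal = 60.990. Worst-case = [60.990 - 0.921, 60.990 + 0.975] = [60.069, 61.965]. RSS = √0.332390 = 0.577.

nominal=60.990 wc=[60.069,61.965] rss=0.577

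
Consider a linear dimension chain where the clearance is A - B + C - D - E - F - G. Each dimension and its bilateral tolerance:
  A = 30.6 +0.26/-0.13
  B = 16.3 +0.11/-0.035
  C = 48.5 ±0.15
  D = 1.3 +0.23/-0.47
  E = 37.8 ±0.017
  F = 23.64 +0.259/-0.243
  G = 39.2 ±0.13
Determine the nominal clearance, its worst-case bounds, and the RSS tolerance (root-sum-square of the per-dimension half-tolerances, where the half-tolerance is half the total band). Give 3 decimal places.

nominal=-39.140 wc=[-40.166,-37.835] rss=0.518

Stack each dimension's contribution:
  +A: nom +30.600 → Σnom=30.600; wc +0.260/-0.130 → slack +0.260/-0.130; half-tol=0.195, Σhalf²=0.038025
  -B: nom -16.300 → Σnom=14.300; wc +0.035/-0.110 → slack +0.295/-0.240; half-tol=0.073, Σhalf²=0.043281
  +C: nom +48.500 → Σnom=62.800; wc +0.150/-0.150 → slack +0.445/-0.390; half-tol=0.150, Σhalf²=0.065781
  -D: nom -1.300 → Σnom=61.500; wc +0.470/-0.230 → slack +0.915/-0.620; half-tol=0.350, Σhalf²=0.188281
  -E: nom -37.800 → Σnom=23.700; wc +0.017/-0.017 → slack +0.932/-0.637; half-tol=0.017, Σhalf²=0.188570
  -F: nom -23.640 → Σnom=0.060; wc +0.243/-0.259 → slack +1.175/-0.896; half-tol=0.251, Σhalf²=0.251571
  -G: nom -39.200 → Σnom=-39.140; wc +0.130/-0.130 → slack +1.305/-1.026; half-tol=0.130, Σhalf²=0.268471
Nominal = -39.140. Worst-case = [-39.140 - 1.026, -39.140 + 1.305] = [-40.166, -37.835]. RSS = √0.268471 = 0.518.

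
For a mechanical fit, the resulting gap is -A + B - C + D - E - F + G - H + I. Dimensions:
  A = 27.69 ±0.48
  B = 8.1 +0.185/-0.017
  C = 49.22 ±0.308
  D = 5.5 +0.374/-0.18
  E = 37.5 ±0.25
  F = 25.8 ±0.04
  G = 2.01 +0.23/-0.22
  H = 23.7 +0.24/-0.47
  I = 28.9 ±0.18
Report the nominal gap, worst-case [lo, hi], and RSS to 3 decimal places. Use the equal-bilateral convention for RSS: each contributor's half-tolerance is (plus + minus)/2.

Stack each dimension's contribution:
  -A: nom -27.690 → Σnom=-27.690; wc +0.480/-0.480 → slack +0.480/-0.480; half-tol=0.480, Σhalf²=0.230400
  +B: nom +8.100 → Σnom=-19.590; wc +0.185/-0.017 → slack +0.665/-0.497; half-tol=0.101, Σhalf²=0.240601
  -C: nom -49.220 → Σnom=-68.810; wc +0.308/-0.308 → slack +0.973/-0.805; half-tol=0.308, Σhalf²=0.335465
  +D: nom +5.500 → Σnom=-63.310; wc +0.374/-0.180 → slack +1.347/-0.985; half-tol=0.277, Σhalf²=0.412194
  -E: nom -37.500 → Σnom=-100.810; wc +0.250/-0.250 → slack +1.597/-1.235; half-tol=0.250, Σhalf²=0.474694
  -F: nom -25.800 → Σnom=-126.610; wc +0.040/-0.040 → slack +1.637/-1.275; half-tol=0.040, Σhalf²=0.476294
  +G: nom +2.010 → Σnom=-124.600; wc +0.230/-0.220 → slack +1.867/-1.495; half-tol=0.225, Σhalf²=0.526919
  -H: nom -23.700 → Σnom=-148.300; wc +0.470/-0.240 → slack +2.337/-1.735; half-tol=0.355, Σhalf²=0.652944
  +I: nom +28.900 → Σnom=-119.400; wc +0.180/-0.180 → slack +2.517/-1.915; half-tol=0.180, Σhalf²=0.685344
Nominal = -119.400. Worst-case = [-119.400 - 1.915, -119.400 + 2.517] = [-121.315, -116.883]. RSS = √0.685344 = 0.828.

nominal=-119.400 wc=[-121.315,-116.883] rss=0.828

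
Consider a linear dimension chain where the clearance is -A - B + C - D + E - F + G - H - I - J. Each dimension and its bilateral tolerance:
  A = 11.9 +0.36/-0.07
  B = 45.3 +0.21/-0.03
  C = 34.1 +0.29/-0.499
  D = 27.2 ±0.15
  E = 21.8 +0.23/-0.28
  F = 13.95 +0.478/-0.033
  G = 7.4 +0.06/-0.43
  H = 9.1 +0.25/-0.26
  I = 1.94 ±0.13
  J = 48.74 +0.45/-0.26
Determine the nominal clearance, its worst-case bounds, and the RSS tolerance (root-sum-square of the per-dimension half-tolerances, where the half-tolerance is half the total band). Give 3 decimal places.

Stack each dimension's contribution:
  -A: nom -11.900 → Σnom=-11.900; wc +0.070/-0.360 → slack +0.070/-0.360; half-tol=0.215, Σhalf²=0.046225
  -B: nom -45.300 → Σnom=-57.200; wc +0.030/-0.210 → slack +0.100/-0.570; half-tol=0.120, Σhalf²=0.060625
  +C: nom +34.100 → Σnom=-23.100; wc +0.290/-0.499 → slack +0.390/-1.069; half-tol=0.394, Σhalf²=0.216255
  -D: nom -27.200 → Σnom=-50.300; wc +0.150/-0.150 → slack +0.540/-1.219; half-tol=0.150, Σhalf²=0.238755
  +E: nom +21.800 → Σnom=-28.500; wc +0.230/-0.280 → slack +0.770/-1.499; half-tol=0.255, Σhalf²=0.303780
  -F: nom -13.950 → Σnom=-42.450; wc +0.033/-0.478 → slack +0.803/-1.977; half-tol=0.256, Σhalf²=0.369060
  +G: nom +7.400 → Σnom=-35.050; wc +0.060/-0.430 → slack +0.863/-2.407; half-tol=0.245, Σhalf²=0.429085
  -H: nom -9.100 → Σnom=-44.150; wc +0.260/-0.250 → slack +1.123/-2.657; half-tol=0.255, Σhalf²=0.494110
  -I: nom -1.940 → Σnom=-46.090; wc +0.130/-0.130 → slack +1.253/-2.787; half-tol=0.130, Σhalf²=0.511010
  -J: nom -48.740 → Σnom=-94.830; wc +0.260/-0.450 → slack +1.513/-3.237; half-tol=0.355, Σhalf²=0.637035
Nominal = -94.830. Worst-case = [-94.830 - 3.237, -94.830 + 1.513] = [-98.067, -93.317]. RSS = √0.637035 = 0.798.

nominal=-94.830 wc=[-98.067,-93.317] rss=0.798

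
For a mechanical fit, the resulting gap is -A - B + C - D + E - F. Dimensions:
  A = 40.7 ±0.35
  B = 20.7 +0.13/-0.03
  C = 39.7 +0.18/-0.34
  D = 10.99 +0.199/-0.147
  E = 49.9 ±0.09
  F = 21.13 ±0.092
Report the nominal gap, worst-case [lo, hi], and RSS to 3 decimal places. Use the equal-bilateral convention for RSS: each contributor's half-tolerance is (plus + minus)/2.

nominal=-3.920 wc=[-5.121,-3.031] rss=0.493

Stack each dimension's contribution:
  -A: nom -40.700 → Σnom=-40.700; wc +0.350/-0.350 → slack +0.350/-0.350; half-tol=0.350, Σhalf²=0.122500
  -B: nom -20.700 → Σnom=-61.400; wc +0.030/-0.130 → slack +0.380/-0.480; half-tol=0.080, Σhalf²=0.128900
  +C: nom +39.700 → Σnom=-21.700; wc +0.180/-0.340 → slack +0.560/-0.820; half-tol=0.260, Σhalf²=0.196500
  -D: nom -10.990 → Σnom=-32.690; wc +0.147/-0.199 → slack +0.707/-1.019; half-tol=0.173, Σhalf²=0.226429
  +E: nom +49.900 → Σnom=17.210; wc +0.090/-0.090 → slack +0.797/-1.109; half-tol=0.090, Σhalf²=0.234529
  -F: nom -21.130 → Σnom=-3.920; wc +0.092/-0.092 → slack +0.889/-1.201; half-tol=0.092, Σhalf²=0.242993
Nominal = -3.920. Worst-case = [-3.920 - 1.201, -3.920 + 0.889] = [-5.121, -3.031]. RSS = √0.242993 = 0.493.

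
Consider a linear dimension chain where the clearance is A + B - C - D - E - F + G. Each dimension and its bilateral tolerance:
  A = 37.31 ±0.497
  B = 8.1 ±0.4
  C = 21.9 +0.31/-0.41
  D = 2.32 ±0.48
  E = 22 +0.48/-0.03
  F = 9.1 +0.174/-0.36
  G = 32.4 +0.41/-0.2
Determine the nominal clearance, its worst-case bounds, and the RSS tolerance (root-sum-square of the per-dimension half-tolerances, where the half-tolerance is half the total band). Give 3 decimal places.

nominal=22.490 wc=[19.949,25.077] rss=0.998

Stack each dimension's contribution:
  +A: nom +37.310 → Σnom=37.310; wc +0.497/-0.497 → slack +0.497/-0.497; half-tol=0.497, Σhalf²=0.247009
  +B: nom +8.100 → Σnom=45.410; wc +0.400/-0.400 → slack +0.897/-0.897; half-tol=0.400, Σhalf²=0.407009
  -C: nom -21.900 → Σnom=23.510; wc +0.410/-0.310 → slack +1.307/-1.207; half-tol=0.360, Σhalf²=0.536609
  -D: nom -2.320 → Σnom=21.190; wc +0.480/-0.480 → slack +1.787/-1.687; half-tol=0.480, Σhalf²=0.767009
  -E: nom -22.000 → Σnom=-0.810; wc +0.030/-0.480 → slack +1.817/-2.167; half-tol=0.255, Σhalf²=0.832034
  -F: nom -9.100 → Σnom=-9.910; wc +0.360/-0.174 → slack +2.177/-2.341; half-tol=0.267, Σhalf²=0.903323
  +G: nom +32.400 → Σnom=22.490; wc +0.410/-0.200 → slack +2.587/-2.541; half-tol=0.305, Σhalf²=0.996348
Nominal = 22.490. Worst-case = [22.490 - 2.541, 22.490 + 2.587] = [19.949, 25.077]. RSS = √0.996348 = 0.998.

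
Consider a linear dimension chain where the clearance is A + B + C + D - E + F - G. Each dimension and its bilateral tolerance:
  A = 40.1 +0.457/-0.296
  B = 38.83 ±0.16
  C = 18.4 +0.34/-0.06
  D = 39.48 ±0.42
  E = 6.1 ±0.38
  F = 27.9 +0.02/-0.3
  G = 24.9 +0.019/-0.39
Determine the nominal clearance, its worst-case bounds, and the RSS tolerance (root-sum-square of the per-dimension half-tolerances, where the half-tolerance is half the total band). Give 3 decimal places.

Stack each dimension's contribution:
  +A: nom +40.100 → Σnom=40.100; wc +0.457/-0.296 → slack +0.457/-0.296; half-tol=0.377, Σhalf²=0.141752
  +B: nom +38.830 → Σnom=78.930; wc +0.160/-0.160 → slack +0.617/-0.456; half-tol=0.160, Σhalf²=0.167352
  +C: nom +18.400 → Σnom=97.330; wc +0.340/-0.060 → slack +0.957/-0.516; half-tol=0.200, Σhalf²=0.207352
  +D: nom +39.480 → Σnom=136.810; wc +0.420/-0.420 → slack +1.377/-0.936; half-tol=0.420, Σhalf²=0.383752
  -E: nom -6.100 → Σnom=130.710; wc +0.380/-0.380 → slack +1.757/-1.316; half-tol=0.380, Σhalf²=0.528152
  +F: nom +27.900 → Σnom=158.610; wc +0.020/-0.300 → slack +1.777/-1.616; half-tol=0.160, Σhalf²=0.553752
  -G: nom -24.900 → Σnom=133.710; wc +0.390/-0.019 → slack +2.167/-1.635; half-tol=0.205, Σhalf²=0.595572
Nominal = 133.710. Worst-case = [133.710 - 1.635, 133.710 + 2.167] = [132.075, 135.877]. RSS = √0.595572 = 0.772.

nominal=133.710 wc=[132.075,135.877] rss=0.772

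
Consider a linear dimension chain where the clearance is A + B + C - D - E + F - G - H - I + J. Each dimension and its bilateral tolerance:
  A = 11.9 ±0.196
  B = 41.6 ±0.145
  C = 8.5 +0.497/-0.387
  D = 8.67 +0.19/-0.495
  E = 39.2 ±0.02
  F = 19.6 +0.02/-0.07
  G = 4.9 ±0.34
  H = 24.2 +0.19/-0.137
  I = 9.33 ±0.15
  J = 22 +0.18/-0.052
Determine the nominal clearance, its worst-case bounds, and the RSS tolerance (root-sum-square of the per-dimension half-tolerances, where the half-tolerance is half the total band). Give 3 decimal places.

nominal=17.300 wc=[15.560,19.480] rss=0.744

Stack each dimension's contribution:
  +A: nom +11.900 → Σnom=11.900; wc +0.196/-0.196 → slack +0.196/-0.196; half-tol=0.196, Σhalf²=0.038416
  +B: nom +41.600 → Σnom=53.500; wc +0.145/-0.145 → slack +0.341/-0.341; half-tol=0.145, Σhalf²=0.059441
  +C: nom +8.500 → Σnom=62.000; wc +0.497/-0.387 → slack +0.838/-0.728; half-tol=0.442, Σhalf²=0.254805
  -D: nom -8.670 → Σnom=53.330; wc +0.495/-0.190 → slack +1.333/-0.918; half-tol=0.343, Σhalf²=0.372111
  -E: nom -39.200 → Σnom=14.130; wc +0.020/-0.020 → slack +1.353/-0.938; half-tol=0.020, Σhalf²=0.372511
  +F: nom +19.600 → Σnom=33.730; wc +0.020/-0.070 → slack +1.373/-1.008; half-tol=0.045, Σhalf²=0.374536
  -G: nom -4.900 → Σnom=28.830; wc +0.340/-0.340 → slack +1.713/-1.348; half-tol=0.340, Σhalf²=0.490136
  -H: nom -24.200 → Σnom=4.630; wc +0.137/-0.190 → slack +1.850/-1.538; half-tol=0.164, Σhalf²=0.516869
  -I: nom -9.330 → Σnom=-4.700; wc +0.150/-0.150 → slack +2.000/-1.688; half-tol=0.150, Σhalf²=0.539369
  +J: nom +22.000 → Σnom=17.300; wc +0.180/-0.052 → slack +2.180/-1.740; half-tol=0.116, Σhalf²=0.552825
Nominal = 17.300. Worst-case = [17.300 - 1.740, 17.300 + 2.180] = [15.560, 19.480]. RSS = √0.552825 = 0.744.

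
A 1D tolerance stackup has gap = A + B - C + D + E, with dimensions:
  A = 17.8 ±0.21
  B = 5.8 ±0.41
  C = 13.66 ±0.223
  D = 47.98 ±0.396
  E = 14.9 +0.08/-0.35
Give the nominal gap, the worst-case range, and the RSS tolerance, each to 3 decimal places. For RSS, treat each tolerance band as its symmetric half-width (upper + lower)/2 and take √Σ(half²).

nominal=72.820 wc=[71.231,74.139] rss=0.682

Stack each dimension's contribution:
  +A: nom +17.800 → Σnom=17.800; wc +0.210/-0.210 → slack +0.210/-0.210; half-tol=0.210, Σhalf²=0.044100
  +B: nom +5.800 → Σnom=23.600; wc +0.410/-0.410 → slack +0.620/-0.620; half-tol=0.410, Σhalf²=0.212200
  -C: nom -13.660 → Σnom=9.940; wc +0.223/-0.223 → slack +0.843/-0.843; half-tol=0.223, Σhalf²=0.261929
  +D: nom +47.980 → Σnom=57.920; wc +0.396/-0.396 → slack +1.239/-1.239; half-tol=0.396, Σhalf²=0.418745
  +E: nom +14.900 → Σnom=72.820; wc +0.080/-0.350 → slack +1.319/-1.589; half-tol=0.215, Σhalf²=0.464970
Nominal = 72.820. Worst-case = [72.820 - 1.589, 72.820 + 1.319] = [71.231, 74.139]. RSS = √0.464970 = 0.682.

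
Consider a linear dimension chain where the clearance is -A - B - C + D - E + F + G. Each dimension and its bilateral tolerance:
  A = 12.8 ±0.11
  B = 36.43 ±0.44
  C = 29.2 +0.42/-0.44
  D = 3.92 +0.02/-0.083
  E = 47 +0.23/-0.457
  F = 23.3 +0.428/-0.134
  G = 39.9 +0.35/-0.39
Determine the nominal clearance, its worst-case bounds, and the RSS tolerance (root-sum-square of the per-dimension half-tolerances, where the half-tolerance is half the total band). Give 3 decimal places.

nominal=-58.310 wc=[-60.117,-56.065] rss=0.853

Stack each dimension's contribution:
  -A: nom -12.800 → Σnom=-12.800; wc +0.110/-0.110 → slack +0.110/-0.110; half-tol=0.110, Σhalf²=0.012100
  -B: nom -36.430 → Σnom=-49.230; wc +0.440/-0.440 → slack +0.550/-0.550; half-tol=0.440, Σhalf²=0.205700
  -C: nom -29.200 → Σnom=-78.430; wc +0.440/-0.420 → slack +0.990/-0.970; half-tol=0.430, Σhalf²=0.390600
  +D: nom +3.920 → Σnom=-74.510; wc +0.020/-0.083 → slack +1.010/-1.053; half-tol=0.052, Σhalf²=0.393252
  -E: nom -47.000 → Σnom=-121.510; wc +0.457/-0.230 → slack +1.467/-1.283; half-tol=0.344, Σhalf²=0.511244
  +F: nom +23.300 → Σnom=-98.210; wc +0.428/-0.134 → slack +1.895/-1.417; half-tol=0.281, Σhalf²=0.590206
  +G: nom +39.900 → Σnom=-58.310; wc +0.350/-0.390 → slack +2.245/-1.807; half-tol=0.370, Σhalf²=0.727106
Nominal = -58.310. Worst-case = [-58.310 - 1.807, -58.310 + 2.245] = [-60.117, -56.065]. RSS = √0.727106 = 0.853.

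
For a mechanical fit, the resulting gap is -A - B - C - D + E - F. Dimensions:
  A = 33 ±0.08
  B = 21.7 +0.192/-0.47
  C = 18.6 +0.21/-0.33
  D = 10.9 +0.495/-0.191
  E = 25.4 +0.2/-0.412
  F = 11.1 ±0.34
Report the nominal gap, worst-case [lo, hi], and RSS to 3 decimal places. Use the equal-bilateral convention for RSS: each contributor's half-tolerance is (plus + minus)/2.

Stack each dimension's contribution:
  -A: nom -33.000 → Σnom=-33.000; wc +0.080/-0.080 → slack +0.080/-0.080; half-tol=0.080, Σhalf²=0.006400
  -B: nom -21.700 → Σnom=-54.700; wc +0.470/-0.192 → slack +0.550/-0.272; half-tol=0.331, Σhalf²=0.115961
  -C: nom -18.600 → Σnom=-73.300; wc +0.330/-0.210 → slack +0.880/-0.482; half-tol=0.270, Σhalf²=0.188861
  -D: nom -10.900 → Σnom=-84.200; wc +0.191/-0.495 → slack +1.071/-0.977; half-tol=0.343, Σhalf²=0.306510
  +E: nom +25.400 → Σnom=-58.800; wc +0.200/-0.412 → slack +1.271/-1.389; half-tol=0.306, Σhalf²=0.400146
  -F: nom -11.100 → Σnom=-69.900; wc +0.340/-0.340 → slack +1.611/-1.729; half-tol=0.340, Σhalf²=0.515746
Nominal = -69.900. Worst-case = [-69.900 - 1.729, -69.900 + 1.611] = [-71.629, -68.289]. RSS = √0.515746 = 0.718.

nominal=-69.900 wc=[-71.629,-68.289] rss=0.718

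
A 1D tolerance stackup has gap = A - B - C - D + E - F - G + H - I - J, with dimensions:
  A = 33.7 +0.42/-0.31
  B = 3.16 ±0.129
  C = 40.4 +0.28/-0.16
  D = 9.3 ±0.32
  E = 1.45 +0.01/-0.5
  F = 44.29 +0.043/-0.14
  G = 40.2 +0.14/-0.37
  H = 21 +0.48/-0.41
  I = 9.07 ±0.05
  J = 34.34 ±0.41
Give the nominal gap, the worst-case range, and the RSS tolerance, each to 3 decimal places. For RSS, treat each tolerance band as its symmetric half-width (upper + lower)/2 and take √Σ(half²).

nominal=-124.610 wc=[-127.202,-122.121] rss=0.899

Stack each dimension's contribution:
  +A: nom +33.700 → Σnom=33.700; wc +0.420/-0.310 → slack +0.420/-0.310; half-tol=0.365, Σhalf²=0.133225
  -B: nom -3.160 → Σnom=30.540; wc +0.129/-0.129 → slack +0.549/-0.439; half-tol=0.129, Σhalf²=0.149866
  -C: nom -40.400 → Σnom=-9.860; wc +0.160/-0.280 → slack +0.709/-0.719; half-tol=0.220, Σhalf²=0.198266
  -D: nom -9.300 → Σnom=-19.160; wc +0.320/-0.320 → slack +1.029/-1.039; half-tol=0.320, Σhalf²=0.300666
  +E: nom +1.450 → Σnom=-17.710; wc +0.010/-0.500 → slack +1.039/-1.539; half-tol=0.255, Σhalf²=0.365691
  -F: nom -44.290 → Σnom=-62.000; wc +0.140/-0.043 → slack +1.179/-1.582; half-tol=0.091, Σhalf²=0.374063
  -G: nom -40.200 → Σnom=-102.200; wc +0.370/-0.140 → slack +1.549/-1.722; half-tol=0.255, Σhalf²=0.439088
  +H: nom +21.000 → Σnom=-81.200; wc +0.480/-0.410 → slack +2.029/-2.132; half-tol=0.445, Σhalf²=0.637113
  -I: nom -9.070 → Σnom=-90.270; wc +0.050/-0.050 → slack +2.079/-2.182; half-tol=0.050, Σhalf²=0.639613
  -J: nom -34.340 → Σnom=-124.610; wc +0.410/-0.410 → slack +2.489/-2.592; half-tol=0.410, Σhalf²=0.807713
Nominal = -124.610. Worst-case = [-124.610 - 2.592, -124.610 + 2.489] = [-127.202, -122.121]. RSS = √0.807713 = 0.899.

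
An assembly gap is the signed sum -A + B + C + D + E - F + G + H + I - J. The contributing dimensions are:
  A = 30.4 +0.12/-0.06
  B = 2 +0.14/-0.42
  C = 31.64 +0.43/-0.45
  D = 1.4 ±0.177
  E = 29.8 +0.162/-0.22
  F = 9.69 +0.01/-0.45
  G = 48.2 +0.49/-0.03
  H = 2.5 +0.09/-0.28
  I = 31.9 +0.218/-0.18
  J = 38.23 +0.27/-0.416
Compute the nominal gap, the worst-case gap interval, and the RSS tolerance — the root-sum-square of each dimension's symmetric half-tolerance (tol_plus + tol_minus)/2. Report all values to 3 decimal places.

Stack each dimension's contribution:
  -A: nom -30.400 → Σnom=-30.400; wc +0.060/-0.120 → slack +0.060/-0.120; half-tol=0.090, Σhalf²=0.008100
  +B: nom +2.000 → Σnom=-28.400; wc +0.140/-0.420 → slack +0.200/-0.540; half-tol=0.280, Σhalf²=0.086500
  +C: nom +31.640 → Σnom=3.240; wc +0.430/-0.450 → slack +0.630/-0.990; half-tol=0.440, Σhalf²=0.280100
  +D: nom +1.400 → Σnom=4.640; wc +0.177/-0.177 → slack +0.807/-1.167; half-tol=0.177, Σhalf²=0.311429
  +E: nom +29.800 → Σnom=34.440; wc +0.162/-0.220 → slack +0.969/-1.387; half-tol=0.191, Σhalf²=0.347910
  -F: nom -9.690 → Σnom=24.750; wc +0.450/-0.010 → slack +1.419/-1.397; half-tol=0.230, Σhalf²=0.400810
  +G: nom +48.200 → Σnom=72.950; wc +0.490/-0.030 → slack +1.909/-1.427; half-tol=0.260, Σhalf²=0.468410
  +H: nom +2.500 → Σnom=75.450; wc +0.090/-0.280 → slack +1.999/-1.707; half-tol=0.185, Σhalf²=0.502635
  +I: nom +31.900 → Σnom=107.350; wc +0.218/-0.180 → slack +2.217/-1.887; half-tol=0.199, Σhalf²=0.542236
  -J: nom -38.230 → Σnom=69.120; wc +0.416/-0.270 → slack +2.633/-2.157; half-tol=0.343, Σhalf²=0.659885
Nominal = 69.120. Worst-case = [69.120 - 2.157, 69.120 + 2.633] = [66.963, 71.753]. RSS = √0.659885 = 0.812.

nominal=69.120 wc=[66.963,71.753] rss=0.812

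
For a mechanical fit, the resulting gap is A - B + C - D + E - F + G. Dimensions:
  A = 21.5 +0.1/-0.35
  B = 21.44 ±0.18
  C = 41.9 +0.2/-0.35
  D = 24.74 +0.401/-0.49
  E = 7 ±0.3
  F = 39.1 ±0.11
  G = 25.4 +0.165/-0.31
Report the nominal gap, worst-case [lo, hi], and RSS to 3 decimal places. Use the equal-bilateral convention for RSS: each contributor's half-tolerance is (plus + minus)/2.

nominal=10.520 wc=[8.519,12.065] rss=0.718

Stack each dimension's contribution:
  +A: nom +21.500 → Σnom=21.500; wc +0.100/-0.350 → slack +0.100/-0.350; half-tol=0.225, Σhalf²=0.050625
  -B: nom -21.440 → Σnom=0.060; wc +0.180/-0.180 → slack +0.280/-0.530; half-tol=0.180, Σhalf²=0.083025
  +C: nom +41.900 → Σnom=41.960; wc +0.200/-0.350 → slack +0.480/-0.880; half-tol=0.275, Σhalf²=0.158650
  -D: nom -24.740 → Σnom=17.220; wc +0.490/-0.401 → slack +0.970/-1.281; half-tol=0.446, Σhalf²=0.357120
  +E: nom +7.000 → Σnom=24.220; wc +0.300/-0.300 → slack +1.270/-1.581; half-tol=0.300, Σhalf²=0.447120
  -F: nom -39.100 → Σnom=-14.880; wc +0.110/-0.110 → slack +1.380/-1.691; half-tol=0.110, Σhalf²=0.459220
  +G: nom +25.400 → Σnom=10.520; wc +0.165/-0.310 → slack +1.545/-2.001; half-tol=0.237, Σhalf²=0.515626
Nominal = 10.520. Worst-case = [10.520 - 2.001, 10.520 + 1.545] = [8.519, 12.065]. RSS = √0.515626 = 0.718.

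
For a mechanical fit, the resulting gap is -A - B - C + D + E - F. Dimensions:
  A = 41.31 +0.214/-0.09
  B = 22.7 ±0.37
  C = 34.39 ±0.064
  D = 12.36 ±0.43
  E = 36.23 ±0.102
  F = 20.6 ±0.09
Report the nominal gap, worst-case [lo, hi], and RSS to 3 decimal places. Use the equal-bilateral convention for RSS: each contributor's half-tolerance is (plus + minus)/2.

nominal=-70.410 wc=[-71.680,-69.264] rss=0.606

Stack each dimension's contribution:
  -A: nom -41.310 → Σnom=-41.310; wc +0.090/-0.214 → slack +0.090/-0.214; half-tol=0.152, Σhalf²=0.023104
  -B: nom -22.700 → Σnom=-64.010; wc +0.370/-0.370 → slack +0.460/-0.584; half-tol=0.370, Σhalf²=0.160004
  -C: nom -34.390 → Σnom=-98.400; wc +0.064/-0.064 → slack +0.524/-0.648; half-tol=0.064, Σhalf²=0.164100
  +D: nom +12.360 → Σnom=-86.040; wc +0.430/-0.430 → slack +0.954/-1.078; half-tol=0.430, Σhalf²=0.349000
  +E: nom +36.230 → Σnom=-49.810; wc +0.102/-0.102 → slack +1.056/-1.180; half-tol=0.102, Σhalf²=0.359404
  -F: nom -20.600 → Σnom=-70.410; wc +0.090/-0.090 → slack +1.146/-1.270; half-tol=0.090, Σhalf²=0.367504
Nominal = -70.410. Worst-case = [-70.410 - 1.270, -70.410 + 1.146] = [-71.680, -69.264]. RSS = √0.367504 = 0.606.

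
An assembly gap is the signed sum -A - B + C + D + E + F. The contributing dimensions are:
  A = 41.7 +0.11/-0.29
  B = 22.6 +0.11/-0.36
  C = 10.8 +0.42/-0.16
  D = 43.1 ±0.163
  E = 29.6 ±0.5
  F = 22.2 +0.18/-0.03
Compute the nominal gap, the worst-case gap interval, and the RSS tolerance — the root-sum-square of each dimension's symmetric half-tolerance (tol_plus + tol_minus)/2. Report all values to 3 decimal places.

nominal=41.400 wc=[40.327,43.313] rss=0.683

Stack each dimension's contribution:
  -A: nom -41.700 → Σnom=-41.700; wc +0.290/-0.110 → slack +0.290/-0.110; half-tol=0.200, Σhalf²=0.040000
  -B: nom -22.600 → Σnom=-64.300; wc +0.360/-0.110 → slack +0.650/-0.220; half-tol=0.235, Σhalf²=0.095225
  +C: nom +10.800 → Σnom=-53.500; wc +0.420/-0.160 → slack +1.070/-0.380; half-tol=0.290, Σhalf²=0.179325
  +D: nom +43.100 → Σnom=-10.400; wc +0.163/-0.163 → slack +1.233/-0.543; half-tol=0.163, Σhalf²=0.205894
  +E: nom +29.600 → Σnom=19.200; wc +0.500/-0.500 → slack +1.733/-1.043; half-tol=0.500, Σhalf²=0.455894
  +F: nom +22.200 → Σnom=41.400; wc +0.180/-0.030 → slack +1.913/-1.073; half-tol=0.105, Σhalf²=0.466919
Nominal = 41.400. Worst-case = [41.400 - 1.073, 41.400 + 1.913] = [40.327, 43.313]. RSS = √0.466919 = 0.683.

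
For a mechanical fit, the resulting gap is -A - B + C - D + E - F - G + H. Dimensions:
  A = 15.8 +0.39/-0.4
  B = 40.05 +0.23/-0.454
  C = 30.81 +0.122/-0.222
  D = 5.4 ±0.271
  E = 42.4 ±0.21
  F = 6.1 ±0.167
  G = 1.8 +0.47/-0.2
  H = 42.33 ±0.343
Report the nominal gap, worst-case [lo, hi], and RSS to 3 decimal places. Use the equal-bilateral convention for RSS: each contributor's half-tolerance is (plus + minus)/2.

nominal=46.390 wc=[44.087,48.557] rss=0.823

Stack each dimension's contribution:
  -A: nom -15.800 → Σnom=-15.800; wc +0.400/-0.390 → slack +0.400/-0.390; half-tol=0.395, Σhalf²=0.156025
  -B: nom -40.050 → Σnom=-55.850; wc +0.454/-0.230 → slack +0.854/-0.620; half-tol=0.342, Σhalf²=0.272989
  +C: nom +30.810 → Σnom=-25.040; wc +0.122/-0.222 → slack +0.976/-0.842; half-tol=0.172, Σhalf²=0.302573
  -D: nom -5.400 → Σnom=-30.440; wc +0.271/-0.271 → slack +1.247/-1.113; half-tol=0.271, Σhalf²=0.376014
  +E: nom +42.400 → Σnom=11.960; wc +0.210/-0.210 → slack +1.457/-1.323; half-tol=0.210, Σhalf²=0.420114
  -F: nom -6.100 → Σnom=5.860; wc +0.167/-0.167 → slack +1.624/-1.490; half-tol=0.167, Σhalf²=0.448003
  -G: nom -1.800 → Σnom=4.060; wc +0.200/-0.470 → slack +1.824/-1.960; half-tol=0.335, Σhalf²=0.560228
  +H: nom +42.330 → Σnom=46.390; wc +0.343/-0.343 → slack +2.167/-2.303; half-tol=0.343, Σhalf²=0.677877
Nominal = 46.390. Worst-case = [46.390 - 2.303, 46.390 + 2.167] = [44.087, 48.557]. RSS = √0.677877 = 0.823.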